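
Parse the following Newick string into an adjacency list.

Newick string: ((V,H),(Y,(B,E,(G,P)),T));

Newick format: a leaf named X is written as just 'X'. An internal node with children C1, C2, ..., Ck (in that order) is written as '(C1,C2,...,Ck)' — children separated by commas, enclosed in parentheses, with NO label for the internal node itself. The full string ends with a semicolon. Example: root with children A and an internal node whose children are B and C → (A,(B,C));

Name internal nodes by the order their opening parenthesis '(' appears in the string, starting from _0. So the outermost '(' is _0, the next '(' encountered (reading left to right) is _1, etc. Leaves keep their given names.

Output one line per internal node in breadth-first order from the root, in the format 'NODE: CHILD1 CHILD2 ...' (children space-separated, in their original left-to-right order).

Answer: _0: _1 _2
_1: V H
_2: Y _3 T
_3: B E _4
_4: G P

Derivation:
Input: ((V,H),(Y,(B,E,(G,P)),T));
Scanning left-to-right, naming '(' by encounter order:
  pos 0: '(' -> open internal node _0 (depth 1)
  pos 1: '(' -> open internal node _1 (depth 2)
  pos 5: ')' -> close internal node _1 (now at depth 1)
  pos 7: '(' -> open internal node _2 (depth 2)
  pos 10: '(' -> open internal node _3 (depth 3)
  pos 15: '(' -> open internal node _4 (depth 4)
  pos 19: ')' -> close internal node _4 (now at depth 3)
  pos 20: ')' -> close internal node _3 (now at depth 2)
  pos 23: ')' -> close internal node _2 (now at depth 1)
  pos 24: ')' -> close internal node _0 (now at depth 0)
Total internal nodes: 5
BFS adjacency from root:
  _0: _1 _2
  _1: V H
  _2: Y _3 T
  _3: B E _4
  _4: G P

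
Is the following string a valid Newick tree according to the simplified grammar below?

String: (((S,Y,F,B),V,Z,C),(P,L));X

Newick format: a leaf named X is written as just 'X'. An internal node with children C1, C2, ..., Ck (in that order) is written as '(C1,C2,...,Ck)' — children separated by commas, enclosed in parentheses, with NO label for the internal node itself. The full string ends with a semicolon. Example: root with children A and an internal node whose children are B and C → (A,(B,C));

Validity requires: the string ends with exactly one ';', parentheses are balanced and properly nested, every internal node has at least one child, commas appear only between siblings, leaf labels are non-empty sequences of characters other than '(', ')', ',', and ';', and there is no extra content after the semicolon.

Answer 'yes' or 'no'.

Input: (((S,Y,F,B),V,Z,C),(P,L));X
Paren balance: 4 '(' vs 4 ')' OK
Ends with single ';': False
Full parse: FAILS (must end with ;)
Valid: False

Answer: no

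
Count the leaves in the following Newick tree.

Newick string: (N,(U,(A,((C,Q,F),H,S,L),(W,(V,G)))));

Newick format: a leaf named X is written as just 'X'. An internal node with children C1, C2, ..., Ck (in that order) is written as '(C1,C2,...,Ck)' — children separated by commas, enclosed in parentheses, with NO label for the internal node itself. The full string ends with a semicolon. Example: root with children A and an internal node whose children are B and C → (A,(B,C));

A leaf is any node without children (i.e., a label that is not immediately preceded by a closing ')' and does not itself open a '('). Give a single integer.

Newick: (N,(U,(A,((C,Q,F),H,S,L),(W,(V,G)))));
Scan left-to-right; a leaf is any maximal label run not followed by '(':
  pos 1: leaf 'N' → count = 1
  pos 4: leaf 'U' → count = 2
  pos 7: leaf 'A' → count = 3
  pos 11: leaf 'C' → count = 4
  pos 13: leaf 'Q' → count = 5
  pos 15: leaf 'F' → count = 6
  pos 18: leaf 'H' → count = 7
  pos 20: leaf 'S' → count = 8
  pos 22: leaf 'L' → count = 9
  pos 26: leaf 'W' → count = 10
  pos 29: leaf 'V' → count = 11
  pos 31: leaf 'G' → count = 12
Total leaves: 12

Answer: 12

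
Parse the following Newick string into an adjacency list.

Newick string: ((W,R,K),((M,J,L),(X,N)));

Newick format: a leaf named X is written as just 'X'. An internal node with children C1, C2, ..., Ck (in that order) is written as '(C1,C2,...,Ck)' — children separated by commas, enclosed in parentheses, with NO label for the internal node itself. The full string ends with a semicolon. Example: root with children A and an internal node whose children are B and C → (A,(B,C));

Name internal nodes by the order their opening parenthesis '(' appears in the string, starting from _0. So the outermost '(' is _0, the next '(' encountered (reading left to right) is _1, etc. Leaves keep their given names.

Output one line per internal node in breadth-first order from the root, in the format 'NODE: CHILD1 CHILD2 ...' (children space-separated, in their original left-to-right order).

Answer: _0: _1 _2
_1: W R K
_2: _3 _4
_3: M J L
_4: X N

Derivation:
Input: ((W,R,K),((M,J,L),(X,N)));
Scanning left-to-right, naming '(' by encounter order:
  pos 0: '(' -> open internal node _0 (depth 1)
  pos 1: '(' -> open internal node _1 (depth 2)
  pos 7: ')' -> close internal node _1 (now at depth 1)
  pos 9: '(' -> open internal node _2 (depth 2)
  pos 10: '(' -> open internal node _3 (depth 3)
  pos 16: ')' -> close internal node _3 (now at depth 2)
  pos 18: '(' -> open internal node _4 (depth 3)
  pos 22: ')' -> close internal node _4 (now at depth 2)
  pos 23: ')' -> close internal node _2 (now at depth 1)
  pos 24: ')' -> close internal node _0 (now at depth 0)
Total internal nodes: 5
BFS adjacency from root:
  _0: _1 _2
  _1: W R K
  _2: _3 _4
  _3: M J L
  _4: X N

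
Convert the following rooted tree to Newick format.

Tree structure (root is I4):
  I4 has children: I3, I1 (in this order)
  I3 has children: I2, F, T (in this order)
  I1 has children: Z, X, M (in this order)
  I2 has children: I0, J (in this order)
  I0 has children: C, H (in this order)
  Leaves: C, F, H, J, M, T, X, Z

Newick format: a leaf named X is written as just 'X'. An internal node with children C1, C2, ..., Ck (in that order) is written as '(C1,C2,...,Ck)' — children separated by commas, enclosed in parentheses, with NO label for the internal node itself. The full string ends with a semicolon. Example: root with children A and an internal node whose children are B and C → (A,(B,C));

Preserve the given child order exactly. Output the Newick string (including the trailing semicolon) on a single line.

internal I4 with children ['I3', 'I1']
  internal I3 with children ['I2', 'F', 'T']
    internal I2 with children ['I0', 'J']
      internal I0 with children ['C', 'H']
        leaf 'C' → 'C'
        leaf 'H' → 'H'
      → '(C,H)'
      leaf 'J' → 'J'
    → '((C,H),J)'
    leaf 'F' → 'F'
    leaf 'T' → 'T'
  → '(((C,H),J),F,T)'
  internal I1 with children ['Z', 'X', 'M']
    leaf 'Z' → 'Z'
    leaf 'X' → 'X'
    leaf 'M' → 'M'
  → '(Z,X,M)'
→ '((((C,H),J),F,T),(Z,X,M))'
Final: ((((C,H),J),F,T),(Z,X,M));

Answer: ((((C,H),J),F,T),(Z,X,M));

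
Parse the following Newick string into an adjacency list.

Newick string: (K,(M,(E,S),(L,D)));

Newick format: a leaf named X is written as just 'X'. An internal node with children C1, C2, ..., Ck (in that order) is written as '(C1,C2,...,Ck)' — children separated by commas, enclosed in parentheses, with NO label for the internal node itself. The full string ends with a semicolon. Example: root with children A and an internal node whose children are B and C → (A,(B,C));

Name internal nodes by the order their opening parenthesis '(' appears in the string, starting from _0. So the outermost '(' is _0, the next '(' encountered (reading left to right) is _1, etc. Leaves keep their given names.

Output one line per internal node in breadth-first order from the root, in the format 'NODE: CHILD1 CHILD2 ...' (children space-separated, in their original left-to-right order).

Answer: _0: K _1
_1: M _2 _3
_2: E S
_3: L D

Derivation:
Input: (K,(M,(E,S),(L,D)));
Scanning left-to-right, naming '(' by encounter order:
  pos 0: '(' -> open internal node _0 (depth 1)
  pos 3: '(' -> open internal node _1 (depth 2)
  pos 6: '(' -> open internal node _2 (depth 3)
  pos 10: ')' -> close internal node _2 (now at depth 2)
  pos 12: '(' -> open internal node _3 (depth 3)
  pos 16: ')' -> close internal node _3 (now at depth 2)
  pos 17: ')' -> close internal node _1 (now at depth 1)
  pos 18: ')' -> close internal node _0 (now at depth 0)
Total internal nodes: 4
BFS adjacency from root:
  _0: K _1
  _1: M _2 _3
  _2: E S
  _3: L D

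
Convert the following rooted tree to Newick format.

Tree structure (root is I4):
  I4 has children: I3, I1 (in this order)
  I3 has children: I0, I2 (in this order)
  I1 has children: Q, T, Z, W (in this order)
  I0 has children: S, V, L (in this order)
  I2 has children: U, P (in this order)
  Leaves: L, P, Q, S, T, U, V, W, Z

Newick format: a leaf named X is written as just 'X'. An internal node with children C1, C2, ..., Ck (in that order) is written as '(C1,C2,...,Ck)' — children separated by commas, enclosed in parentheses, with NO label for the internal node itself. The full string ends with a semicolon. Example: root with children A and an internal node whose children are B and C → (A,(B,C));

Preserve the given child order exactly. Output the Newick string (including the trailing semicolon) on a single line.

internal I4 with children ['I3', 'I1']
  internal I3 with children ['I0', 'I2']
    internal I0 with children ['S', 'V', 'L']
      leaf 'S' → 'S'
      leaf 'V' → 'V'
      leaf 'L' → 'L'
    → '(S,V,L)'
    internal I2 with children ['U', 'P']
      leaf 'U' → 'U'
      leaf 'P' → 'P'
    → '(U,P)'
  → '((S,V,L),(U,P))'
  internal I1 with children ['Q', 'T', 'Z', 'W']
    leaf 'Q' → 'Q'
    leaf 'T' → 'T'
    leaf 'Z' → 'Z'
    leaf 'W' → 'W'
  → '(Q,T,Z,W)'
→ '(((S,V,L),(U,P)),(Q,T,Z,W))'
Final: (((S,V,L),(U,P)),(Q,T,Z,W));

Answer: (((S,V,L),(U,P)),(Q,T,Z,W));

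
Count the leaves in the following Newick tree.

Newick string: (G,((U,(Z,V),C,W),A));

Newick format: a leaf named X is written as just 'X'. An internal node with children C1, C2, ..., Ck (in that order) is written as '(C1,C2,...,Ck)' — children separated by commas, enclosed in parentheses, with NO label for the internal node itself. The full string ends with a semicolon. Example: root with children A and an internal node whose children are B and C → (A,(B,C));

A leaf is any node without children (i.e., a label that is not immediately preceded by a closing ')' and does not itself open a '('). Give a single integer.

Newick: (G,((U,(Z,V),C,W),A));
Scan left-to-right; a leaf is any maximal label run not followed by '(':
  pos 1: leaf 'G' → count = 1
  pos 5: leaf 'U' → count = 2
  pos 8: leaf 'Z' → count = 3
  pos 10: leaf 'V' → count = 4
  pos 13: leaf 'C' → count = 5
  pos 15: leaf 'W' → count = 6
  pos 18: leaf 'A' → count = 7
Total leaves: 7

Answer: 7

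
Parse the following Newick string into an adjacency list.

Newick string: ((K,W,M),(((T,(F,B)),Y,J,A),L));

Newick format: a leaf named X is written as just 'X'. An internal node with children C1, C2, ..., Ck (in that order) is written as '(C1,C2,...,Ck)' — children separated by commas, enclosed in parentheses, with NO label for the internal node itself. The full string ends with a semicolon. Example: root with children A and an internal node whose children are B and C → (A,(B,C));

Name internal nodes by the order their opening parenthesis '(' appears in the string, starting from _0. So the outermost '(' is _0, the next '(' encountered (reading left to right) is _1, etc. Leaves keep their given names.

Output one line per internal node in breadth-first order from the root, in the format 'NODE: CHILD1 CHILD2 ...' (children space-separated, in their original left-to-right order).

Answer: _0: _1 _2
_1: K W M
_2: _3 L
_3: _4 Y J A
_4: T _5
_5: F B

Derivation:
Input: ((K,W,M),(((T,(F,B)),Y,J,A),L));
Scanning left-to-right, naming '(' by encounter order:
  pos 0: '(' -> open internal node _0 (depth 1)
  pos 1: '(' -> open internal node _1 (depth 2)
  pos 7: ')' -> close internal node _1 (now at depth 1)
  pos 9: '(' -> open internal node _2 (depth 2)
  pos 10: '(' -> open internal node _3 (depth 3)
  pos 11: '(' -> open internal node _4 (depth 4)
  pos 14: '(' -> open internal node _5 (depth 5)
  pos 18: ')' -> close internal node _5 (now at depth 4)
  pos 19: ')' -> close internal node _4 (now at depth 3)
  pos 26: ')' -> close internal node _3 (now at depth 2)
  pos 29: ')' -> close internal node _2 (now at depth 1)
  pos 30: ')' -> close internal node _0 (now at depth 0)
Total internal nodes: 6
BFS adjacency from root:
  _0: _1 _2
  _1: K W M
  _2: _3 L
  _3: _4 Y J A
  _4: T _5
  _5: F B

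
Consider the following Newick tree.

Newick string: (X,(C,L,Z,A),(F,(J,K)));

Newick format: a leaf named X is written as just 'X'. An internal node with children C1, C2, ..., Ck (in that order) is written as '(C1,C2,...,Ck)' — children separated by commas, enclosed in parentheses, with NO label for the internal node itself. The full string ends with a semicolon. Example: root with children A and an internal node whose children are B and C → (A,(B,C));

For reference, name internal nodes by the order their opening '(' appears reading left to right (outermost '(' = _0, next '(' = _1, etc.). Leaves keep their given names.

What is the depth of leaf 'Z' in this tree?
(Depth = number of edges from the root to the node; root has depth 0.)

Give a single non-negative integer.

Answer: 2

Derivation:
Newick: (X,(C,L,Z,A),(F,(J,K)));
Naming internals by '(' encounter order: outermost '(' = _0, next = _1, ...
Query node: Z
Path from root: _0 -> _1 -> Z
Depth of Z: 2 (number of edges from root)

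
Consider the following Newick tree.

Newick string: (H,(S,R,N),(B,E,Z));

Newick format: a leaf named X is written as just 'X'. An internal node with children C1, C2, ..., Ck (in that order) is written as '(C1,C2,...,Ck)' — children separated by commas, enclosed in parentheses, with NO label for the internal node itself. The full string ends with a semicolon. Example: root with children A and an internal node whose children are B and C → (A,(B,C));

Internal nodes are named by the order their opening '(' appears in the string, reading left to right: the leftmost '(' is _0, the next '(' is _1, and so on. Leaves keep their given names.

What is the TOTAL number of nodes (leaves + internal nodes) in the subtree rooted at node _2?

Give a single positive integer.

Answer: 4

Derivation:
Newick: (H,(S,R,N),(B,E,Z));
Locate _2: it is the '(' at position 11 (the 3rd '(' reading left to right).
Query: subtree rooted at _2
_2: subtree_size = 1 + 3
  B: subtree_size = 1 + 0
  E: subtree_size = 1 + 0
  Z: subtree_size = 1 + 0
Total subtree size of _2: 4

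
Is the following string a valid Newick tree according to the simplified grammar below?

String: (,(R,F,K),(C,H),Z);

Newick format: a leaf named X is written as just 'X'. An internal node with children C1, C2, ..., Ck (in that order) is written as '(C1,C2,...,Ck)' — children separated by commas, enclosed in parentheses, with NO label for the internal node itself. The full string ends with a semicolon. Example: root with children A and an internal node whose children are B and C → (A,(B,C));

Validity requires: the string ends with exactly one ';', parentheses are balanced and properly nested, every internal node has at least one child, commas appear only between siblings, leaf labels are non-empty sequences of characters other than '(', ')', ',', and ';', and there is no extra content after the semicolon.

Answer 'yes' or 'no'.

Input: (,(R,F,K),(C,H),Z);
Paren balance: 3 '(' vs 3 ')' OK
Ends with single ';': True
Full parse: FAILS (empty leaf label at pos 1)
Valid: False

Answer: no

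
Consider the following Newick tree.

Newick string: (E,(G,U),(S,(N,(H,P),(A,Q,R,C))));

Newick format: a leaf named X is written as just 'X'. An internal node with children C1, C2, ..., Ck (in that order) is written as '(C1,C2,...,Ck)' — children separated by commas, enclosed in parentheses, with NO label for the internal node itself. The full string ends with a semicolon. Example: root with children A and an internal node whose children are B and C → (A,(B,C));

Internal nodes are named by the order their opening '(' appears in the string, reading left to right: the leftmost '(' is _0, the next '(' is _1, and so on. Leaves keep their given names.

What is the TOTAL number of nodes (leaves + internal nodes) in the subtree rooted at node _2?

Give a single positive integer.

Newick: (E,(G,U),(S,(N,(H,P),(A,Q,R,C))));
Locate _2: it is the '(' at position 9 (the 3rd '(' reading left to right).
Query: subtree rooted at _2
_2: subtree_size = 1 + 11
  S: subtree_size = 1 + 0
  _3: subtree_size = 1 + 9
    N: subtree_size = 1 + 0
    _4: subtree_size = 1 + 2
      H: subtree_size = 1 + 0
      P: subtree_size = 1 + 0
    _5: subtree_size = 1 + 4
      A: subtree_size = 1 + 0
      Q: subtree_size = 1 + 0
      R: subtree_size = 1 + 0
      C: subtree_size = 1 + 0
Total subtree size of _2: 12

Answer: 12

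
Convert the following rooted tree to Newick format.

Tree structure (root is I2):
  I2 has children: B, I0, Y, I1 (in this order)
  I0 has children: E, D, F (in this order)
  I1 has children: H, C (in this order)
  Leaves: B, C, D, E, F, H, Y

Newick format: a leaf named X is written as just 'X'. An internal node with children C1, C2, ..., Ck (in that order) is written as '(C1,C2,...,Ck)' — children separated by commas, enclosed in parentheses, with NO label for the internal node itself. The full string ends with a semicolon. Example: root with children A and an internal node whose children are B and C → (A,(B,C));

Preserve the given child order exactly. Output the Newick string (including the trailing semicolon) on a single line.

internal I2 with children ['B', 'I0', 'Y', 'I1']
  leaf 'B' → 'B'
  internal I0 with children ['E', 'D', 'F']
    leaf 'E' → 'E'
    leaf 'D' → 'D'
    leaf 'F' → 'F'
  → '(E,D,F)'
  leaf 'Y' → 'Y'
  internal I1 with children ['H', 'C']
    leaf 'H' → 'H'
    leaf 'C' → 'C'
  → '(H,C)'
→ '(B,(E,D,F),Y,(H,C))'
Final: (B,(E,D,F),Y,(H,C));

Answer: (B,(E,D,F),Y,(H,C));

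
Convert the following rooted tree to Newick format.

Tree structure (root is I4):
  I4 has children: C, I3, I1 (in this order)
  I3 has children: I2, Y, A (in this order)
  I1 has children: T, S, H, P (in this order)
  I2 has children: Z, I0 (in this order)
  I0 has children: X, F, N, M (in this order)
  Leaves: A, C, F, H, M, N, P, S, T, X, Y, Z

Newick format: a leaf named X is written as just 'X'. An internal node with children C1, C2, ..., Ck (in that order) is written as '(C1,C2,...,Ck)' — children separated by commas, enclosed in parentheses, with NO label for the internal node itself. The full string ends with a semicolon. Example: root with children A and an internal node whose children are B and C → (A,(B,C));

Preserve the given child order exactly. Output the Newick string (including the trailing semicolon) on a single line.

Answer: (C,((Z,(X,F,N,M)),Y,A),(T,S,H,P));

Derivation:
internal I4 with children ['C', 'I3', 'I1']
  leaf 'C' → 'C'
  internal I3 with children ['I2', 'Y', 'A']
    internal I2 with children ['Z', 'I0']
      leaf 'Z' → 'Z'
      internal I0 with children ['X', 'F', 'N', 'M']
        leaf 'X' → 'X'
        leaf 'F' → 'F'
        leaf 'N' → 'N'
        leaf 'M' → 'M'
      → '(X,F,N,M)'
    → '(Z,(X,F,N,M))'
    leaf 'Y' → 'Y'
    leaf 'A' → 'A'
  → '((Z,(X,F,N,M)),Y,A)'
  internal I1 with children ['T', 'S', 'H', 'P']
    leaf 'T' → 'T'
    leaf 'S' → 'S'
    leaf 'H' → 'H'
    leaf 'P' → 'P'
  → '(T,S,H,P)'
→ '(C,((Z,(X,F,N,M)),Y,A),(T,S,H,P))'
Final: (C,((Z,(X,F,N,M)),Y,A),(T,S,H,P));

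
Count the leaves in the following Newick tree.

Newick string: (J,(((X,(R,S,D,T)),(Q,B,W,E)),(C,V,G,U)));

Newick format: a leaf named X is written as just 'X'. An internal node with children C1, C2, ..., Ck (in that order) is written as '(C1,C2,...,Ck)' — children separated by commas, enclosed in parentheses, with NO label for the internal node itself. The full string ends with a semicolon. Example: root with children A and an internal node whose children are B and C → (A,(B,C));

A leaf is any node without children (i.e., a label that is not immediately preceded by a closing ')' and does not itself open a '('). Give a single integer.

Newick: (J,(((X,(R,S,D,T)),(Q,B,W,E)),(C,V,G,U)));
Scan left-to-right; a leaf is any maximal label run not followed by '(':
  pos 1: leaf 'J' → count = 1
  pos 6: leaf 'X' → count = 2
  pos 9: leaf 'R' → count = 3
  pos 11: leaf 'S' → count = 4
  pos 13: leaf 'D' → count = 5
  pos 15: leaf 'T' → count = 6
  pos 20: leaf 'Q' → count = 7
  pos 22: leaf 'B' → count = 8
  pos 24: leaf 'W' → count = 9
  pos 26: leaf 'E' → count = 10
  pos 31: leaf 'C' → count = 11
  pos 33: leaf 'V' → count = 12
  pos 35: leaf 'G' → count = 13
  pos 37: leaf 'U' → count = 14
Total leaves: 14

Answer: 14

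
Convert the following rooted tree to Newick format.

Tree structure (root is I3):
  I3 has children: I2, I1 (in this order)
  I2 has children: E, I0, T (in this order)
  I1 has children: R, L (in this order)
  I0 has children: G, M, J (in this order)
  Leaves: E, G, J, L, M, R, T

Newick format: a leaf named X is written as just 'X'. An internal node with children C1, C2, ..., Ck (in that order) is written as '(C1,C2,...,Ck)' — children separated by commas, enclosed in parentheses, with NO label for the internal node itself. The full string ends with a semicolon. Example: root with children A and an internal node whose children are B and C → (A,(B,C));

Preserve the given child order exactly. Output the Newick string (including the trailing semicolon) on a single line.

internal I3 with children ['I2', 'I1']
  internal I2 with children ['E', 'I0', 'T']
    leaf 'E' → 'E'
    internal I0 with children ['G', 'M', 'J']
      leaf 'G' → 'G'
      leaf 'M' → 'M'
      leaf 'J' → 'J'
    → '(G,M,J)'
    leaf 'T' → 'T'
  → '(E,(G,M,J),T)'
  internal I1 with children ['R', 'L']
    leaf 'R' → 'R'
    leaf 'L' → 'L'
  → '(R,L)'
→ '((E,(G,M,J),T),(R,L))'
Final: ((E,(G,M,J),T),(R,L));

Answer: ((E,(G,M,J),T),(R,L));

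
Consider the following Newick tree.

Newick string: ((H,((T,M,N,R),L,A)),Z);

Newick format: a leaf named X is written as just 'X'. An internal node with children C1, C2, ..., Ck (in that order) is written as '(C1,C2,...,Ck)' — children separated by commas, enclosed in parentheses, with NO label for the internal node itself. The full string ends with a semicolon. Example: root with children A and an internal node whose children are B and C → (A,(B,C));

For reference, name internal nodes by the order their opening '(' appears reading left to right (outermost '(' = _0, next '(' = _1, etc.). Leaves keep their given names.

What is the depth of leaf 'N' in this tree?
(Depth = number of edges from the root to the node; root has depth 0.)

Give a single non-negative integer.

Newick: ((H,((T,M,N,R),L,A)),Z);
Naming internals by '(' encounter order: outermost '(' = _0, next = _1, ...
Query node: N
Path from root: _0 -> _1 -> _2 -> _3 -> N
Depth of N: 4 (number of edges from root)

Answer: 4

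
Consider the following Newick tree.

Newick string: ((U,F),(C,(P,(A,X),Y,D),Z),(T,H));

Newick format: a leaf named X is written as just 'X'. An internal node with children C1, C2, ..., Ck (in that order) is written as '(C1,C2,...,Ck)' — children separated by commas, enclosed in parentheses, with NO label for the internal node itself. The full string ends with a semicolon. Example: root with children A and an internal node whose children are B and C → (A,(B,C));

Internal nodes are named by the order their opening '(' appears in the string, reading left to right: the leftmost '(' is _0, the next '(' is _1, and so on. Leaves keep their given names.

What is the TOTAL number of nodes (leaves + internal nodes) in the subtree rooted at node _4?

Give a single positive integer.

Newick: ((U,F),(C,(P,(A,X),Y,D),Z),(T,H));
Locate _4: it is the '(' at position 13 (the 5th '(' reading left to right).
Query: subtree rooted at _4
_4: subtree_size = 1 + 2
  A: subtree_size = 1 + 0
  X: subtree_size = 1 + 0
Total subtree size of _4: 3

Answer: 3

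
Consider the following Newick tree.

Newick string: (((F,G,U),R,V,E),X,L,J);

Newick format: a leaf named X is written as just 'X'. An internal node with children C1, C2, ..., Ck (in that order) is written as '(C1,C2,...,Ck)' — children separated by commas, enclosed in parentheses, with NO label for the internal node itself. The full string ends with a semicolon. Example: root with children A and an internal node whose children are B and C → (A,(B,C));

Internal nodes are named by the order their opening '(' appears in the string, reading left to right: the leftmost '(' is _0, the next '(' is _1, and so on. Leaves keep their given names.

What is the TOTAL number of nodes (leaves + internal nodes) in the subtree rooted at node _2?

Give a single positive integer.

Answer: 4

Derivation:
Newick: (((F,G,U),R,V,E),X,L,J);
Locate _2: it is the '(' at position 2 (the 3rd '(' reading left to right).
Query: subtree rooted at _2
_2: subtree_size = 1 + 3
  F: subtree_size = 1 + 0
  G: subtree_size = 1 + 0
  U: subtree_size = 1 + 0
Total subtree size of _2: 4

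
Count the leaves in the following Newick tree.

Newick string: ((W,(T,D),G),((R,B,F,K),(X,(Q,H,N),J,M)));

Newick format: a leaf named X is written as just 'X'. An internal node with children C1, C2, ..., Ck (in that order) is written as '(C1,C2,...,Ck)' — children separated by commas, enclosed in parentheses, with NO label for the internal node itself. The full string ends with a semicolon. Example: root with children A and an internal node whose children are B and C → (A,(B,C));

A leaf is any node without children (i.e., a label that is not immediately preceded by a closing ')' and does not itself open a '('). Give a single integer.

Answer: 14

Derivation:
Newick: ((W,(T,D),G),((R,B,F,K),(X,(Q,H,N),J,M)));
Scan left-to-right; a leaf is any maximal label run not followed by '(':
  pos 2: leaf 'W' → count = 1
  pos 5: leaf 'T' → count = 2
  pos 7: leaf 'D' → count = 3
  pos 10: leaf 'G' → count = 4
  pos 15: leaf 'R' → count = 5
  pos 17: leaf 'B' → count = 6
  pos 19: leaf 'F' → count = 7
  pos 21: leaf 'K' → count = 8
  pos 25: leaf 'X' → count = 9
  pos 28: leaf 'Q' → count = 10
  pos 30: leaf 'H' → count = 11
  pos 32: leaf 'N' → count = 12
  pos 35: leaf 'J' → count = 13
  pos 37: leaf 'M' → count = 14
Total leaves: 14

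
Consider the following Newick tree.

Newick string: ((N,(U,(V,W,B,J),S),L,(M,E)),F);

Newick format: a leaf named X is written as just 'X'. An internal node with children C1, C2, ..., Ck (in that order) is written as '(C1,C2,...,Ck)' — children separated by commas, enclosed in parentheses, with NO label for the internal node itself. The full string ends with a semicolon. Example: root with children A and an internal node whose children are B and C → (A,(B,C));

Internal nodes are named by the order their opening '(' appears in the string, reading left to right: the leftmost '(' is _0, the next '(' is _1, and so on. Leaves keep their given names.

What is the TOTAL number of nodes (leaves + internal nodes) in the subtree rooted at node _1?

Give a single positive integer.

Answer: 14

Derivation:
Newick: ((N,(U,(V,W,B,J),S),L,(M,E)),F);
Locate _1: it is the '(' at position 1 (the 2nd '(' reading left to right).
Query: subtree rooted at _1
_1: subtree_size = 1 + 13
  N: subtree_size = 1 + 0
  _2: subtree_size = 1 + 7
    U: subtree_size = 1 + 0
    _3: subtree_size = 1 + 4
      V: subtree_size = 1 + 0
      W: subtree_size = 1 + 0
      B: subtree_size = 1 + 0
      J: subtree_size = 1 + 0
    S: subtree_size = 1 + 0
  L: subtree_size = 1 + 0
  _4: subtree_size = 1 + 2
    M: subtree_size = 1 + 0
    E: subtree_size = 1 + 0
Total subtree size of _1: 14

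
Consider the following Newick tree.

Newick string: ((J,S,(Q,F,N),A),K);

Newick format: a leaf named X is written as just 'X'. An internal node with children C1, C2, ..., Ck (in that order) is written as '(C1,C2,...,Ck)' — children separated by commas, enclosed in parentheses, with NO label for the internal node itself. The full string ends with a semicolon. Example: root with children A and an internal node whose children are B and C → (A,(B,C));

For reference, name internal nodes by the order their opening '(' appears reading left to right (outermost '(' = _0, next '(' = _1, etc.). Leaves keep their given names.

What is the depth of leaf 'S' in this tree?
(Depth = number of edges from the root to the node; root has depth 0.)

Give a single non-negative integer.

Answer: 2

Derivation:
Newick: ((J,S,(Q,F,N),A),K);
Naming internals by '(' encounter order: outermost '(' = _0, next = _1, ...
Query node: S
Path from root: _0 -> _1 -> S
Depth of S: 2 (number of edges from root)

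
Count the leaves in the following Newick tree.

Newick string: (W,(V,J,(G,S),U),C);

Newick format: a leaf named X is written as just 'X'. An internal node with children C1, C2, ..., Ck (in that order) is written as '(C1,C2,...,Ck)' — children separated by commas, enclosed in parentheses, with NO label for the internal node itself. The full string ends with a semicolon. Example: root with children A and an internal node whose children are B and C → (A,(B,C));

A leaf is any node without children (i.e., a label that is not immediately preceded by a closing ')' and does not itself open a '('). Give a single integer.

Newick: (W,(V,J,(G,S),U),C);
Scan left-to-right; a leaf is any maximal label run not followed by '(':
  pos 1: leaf 'W' → count = 1
  pos 4: leaf 'V' → count = 2
  pos 6: leaf 'J' → count = 3
  pos 9: leaf 'G' → count = 4
  pos 11: leaf 'S' → count = 5
  pos 14: leaf 'U' → count = 6
  pos 17: leaf 'C' → count = 7
Total leaves: 7

Answer: 7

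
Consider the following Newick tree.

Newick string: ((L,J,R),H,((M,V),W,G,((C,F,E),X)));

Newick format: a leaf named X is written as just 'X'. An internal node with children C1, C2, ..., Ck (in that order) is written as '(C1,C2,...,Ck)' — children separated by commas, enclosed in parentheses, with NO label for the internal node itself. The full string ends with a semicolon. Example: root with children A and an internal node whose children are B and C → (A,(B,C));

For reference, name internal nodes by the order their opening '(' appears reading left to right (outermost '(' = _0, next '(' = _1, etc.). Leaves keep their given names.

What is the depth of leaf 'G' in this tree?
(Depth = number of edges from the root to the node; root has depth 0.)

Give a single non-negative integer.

Answer: 2

Derivation:
Newick: ((L,J,R),H,((M,V),W,G,((C,F,E),X)));
Naming internals by '(' encounter order: outermost '(' = _0, next = _1, ...
Query node: G
Path from root: _0 -> _2 -> G
Depth of G: 2 (number of edges from root)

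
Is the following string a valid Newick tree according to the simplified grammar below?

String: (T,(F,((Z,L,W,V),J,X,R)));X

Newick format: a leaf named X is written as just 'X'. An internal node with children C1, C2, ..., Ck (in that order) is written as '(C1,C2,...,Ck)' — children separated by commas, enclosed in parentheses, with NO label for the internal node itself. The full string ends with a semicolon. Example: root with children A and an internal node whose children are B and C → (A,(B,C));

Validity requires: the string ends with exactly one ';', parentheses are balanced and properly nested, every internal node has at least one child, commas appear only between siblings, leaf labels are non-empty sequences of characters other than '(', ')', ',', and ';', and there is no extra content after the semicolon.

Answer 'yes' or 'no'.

Input: (T,(F,((Z,L,W,V),J,X,R)));X
Paren balance: 4 '(' vs 4 ')' OK
Ends with single ';': False
Full parse: FAILS (must end with ;)
Valid: False

Answer: no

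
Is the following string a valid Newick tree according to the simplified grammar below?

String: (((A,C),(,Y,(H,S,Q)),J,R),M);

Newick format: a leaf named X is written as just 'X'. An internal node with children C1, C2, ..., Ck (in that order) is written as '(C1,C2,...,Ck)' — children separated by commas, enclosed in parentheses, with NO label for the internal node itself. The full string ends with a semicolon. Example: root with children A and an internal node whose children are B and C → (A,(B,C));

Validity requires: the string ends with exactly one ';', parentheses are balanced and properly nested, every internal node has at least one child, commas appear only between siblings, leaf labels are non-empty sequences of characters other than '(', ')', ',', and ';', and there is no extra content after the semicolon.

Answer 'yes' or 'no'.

Input: (((A,C),(,Y,(H,S,Q)),J,R),M);
Paren balance: 5 '(' vs 5 ')' OK
Ends with single ';': True
Full parse: FAILS (empty leaf label at pos 9)
Valid: False

Answer: no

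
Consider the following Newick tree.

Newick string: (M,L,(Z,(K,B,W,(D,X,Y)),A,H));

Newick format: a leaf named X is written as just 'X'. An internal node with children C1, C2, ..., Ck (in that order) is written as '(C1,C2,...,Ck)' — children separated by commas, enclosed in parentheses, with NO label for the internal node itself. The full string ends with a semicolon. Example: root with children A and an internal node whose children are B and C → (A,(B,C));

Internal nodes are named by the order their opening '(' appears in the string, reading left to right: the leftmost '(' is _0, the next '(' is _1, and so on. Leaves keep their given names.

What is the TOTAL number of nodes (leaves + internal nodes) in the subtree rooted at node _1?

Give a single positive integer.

Answer: 12

Derivation:
Newick: (M,L,(Z,(K,B,W,(D,X,Y)),A,H));
Locate _1: it is the '(' at position 5 (the 2nd '(' reading left to right).
Query: subtree rooted at _1
_1: subtree_size = 1 + 11
  Z: subtree_size = 1 + 0
  _2: subtree_size = 1 + 7
    K: subtree_size = 1 + 0
    B: subtree_size = 1 + 0
    W: subtree_size = 1 + 0
    _3: subtree_size = 1 + 3
      D: subtree_size = 1 + 0
      X: subtree_size = 1 + 0
      Y: subtree_size = 1 + 0
  A: subtree_size = 1 + 0
  H: subtree_size = 1 + 0
Total subtree size of _1: 12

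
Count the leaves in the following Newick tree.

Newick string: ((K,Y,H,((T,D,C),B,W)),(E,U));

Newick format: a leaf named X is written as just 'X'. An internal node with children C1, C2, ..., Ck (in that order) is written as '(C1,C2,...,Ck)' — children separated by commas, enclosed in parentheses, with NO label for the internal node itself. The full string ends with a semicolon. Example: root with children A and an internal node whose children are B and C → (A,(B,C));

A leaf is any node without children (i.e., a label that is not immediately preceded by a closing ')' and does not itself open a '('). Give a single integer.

Answer: 10

Derivation:
Newick: ((K,Y,H,((T,D,C),B,W)),(E,U));
Scan left-to-right; a leaf is any maximal label run not followed by '(':
  pos 2: leaf 'K' → count = 1
  pos 4: leaf 'Y' → count = 2
  pos 6: leaf 'H' → count = 3
  pos 10: leaf 'T' → count = 4
  pos 12: leaf 'D' → count = 5
  pos 14: leaf 'C' → count = 6
  pos 17: leaf 'B' → count = 7
  pos 19: leaf 'W' → count = 8
  pos 24: leaf 'E' → count = 9
  pos 26: leaf 'U' → count = 10
Total leaves: 10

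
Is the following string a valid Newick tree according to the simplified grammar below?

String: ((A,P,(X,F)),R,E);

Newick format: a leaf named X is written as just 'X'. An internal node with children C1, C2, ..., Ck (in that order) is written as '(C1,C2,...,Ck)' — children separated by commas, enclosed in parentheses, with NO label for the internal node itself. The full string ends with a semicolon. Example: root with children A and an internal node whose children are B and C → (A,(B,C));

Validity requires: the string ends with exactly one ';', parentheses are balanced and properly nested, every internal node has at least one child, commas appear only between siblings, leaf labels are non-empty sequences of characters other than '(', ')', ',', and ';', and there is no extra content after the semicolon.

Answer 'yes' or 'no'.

Answer: yes

Derivation:
Input: ((A,P,(X,F)),R,E);
Paren balance: 3 '(' vs 3 ')' OK
Ends with single ';': True
Full parse: OK
Valid: True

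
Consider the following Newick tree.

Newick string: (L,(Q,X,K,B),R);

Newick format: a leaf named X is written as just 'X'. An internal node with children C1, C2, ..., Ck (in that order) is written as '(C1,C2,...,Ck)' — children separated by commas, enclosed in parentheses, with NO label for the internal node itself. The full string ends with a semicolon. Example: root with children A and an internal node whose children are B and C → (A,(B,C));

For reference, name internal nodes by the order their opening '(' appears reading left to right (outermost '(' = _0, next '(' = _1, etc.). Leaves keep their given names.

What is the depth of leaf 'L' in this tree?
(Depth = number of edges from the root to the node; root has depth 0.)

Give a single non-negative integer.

Answer: 1

Derivation:
Newick: (L,(Q,X,K,B),R);
Naming internals by '(' encounter order: outermost '(' = _0, next = _1, ...
Query node: L
Path from root: _0 -> L
Depth of L: 1 (number of edges from root)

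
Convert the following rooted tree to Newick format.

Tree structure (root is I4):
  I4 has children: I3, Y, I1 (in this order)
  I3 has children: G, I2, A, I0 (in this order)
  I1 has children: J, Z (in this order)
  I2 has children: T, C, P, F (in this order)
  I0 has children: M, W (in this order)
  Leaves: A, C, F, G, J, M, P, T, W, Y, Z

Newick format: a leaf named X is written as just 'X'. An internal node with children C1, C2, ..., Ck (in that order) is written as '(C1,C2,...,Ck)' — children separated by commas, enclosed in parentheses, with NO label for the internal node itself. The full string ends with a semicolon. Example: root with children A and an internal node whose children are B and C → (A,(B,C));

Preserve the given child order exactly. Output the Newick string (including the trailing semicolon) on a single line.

Answer: ((G,(T,C,P,F),A,(M,W)),Y,(J,Z));

Derivation:
internal I4 with children ['I3', 'Y', 'I1']
  internal I3 with children ['G', 'I2', 'A', 'I0']
    leaf 'G' → 'G'
    internal I2 with children ['T', 'C', 'P', 'F']
      leaf 'T' → 'T'
      leaf 'C' → 'C'
      leaf 'P' → 'P'
      leaf 'F' → 'F'
    → '(T,C,P,F)'
    leaf 'A' → 'A'
    internal I0 with children ['M', 'W']
      leaf 'M' → 'M'
      leaf 'W' → 'W'
    → '(M,W)'
  → '(G,(T,C,P,F),A,(M,W))'
  leaf 'Y' → 'Y'
  internal I1 with children ['J', 'Z']
    leaf 'J' → 'J'
    leaf 'Z' → 'Z'
  → '(J,Z)'
→ '((G,(T,C,P,F),A,(M,W)),Y,(J,Z))'
Final: ((G,(T,C,P,F),A,(M,W)),Y,(J,Z));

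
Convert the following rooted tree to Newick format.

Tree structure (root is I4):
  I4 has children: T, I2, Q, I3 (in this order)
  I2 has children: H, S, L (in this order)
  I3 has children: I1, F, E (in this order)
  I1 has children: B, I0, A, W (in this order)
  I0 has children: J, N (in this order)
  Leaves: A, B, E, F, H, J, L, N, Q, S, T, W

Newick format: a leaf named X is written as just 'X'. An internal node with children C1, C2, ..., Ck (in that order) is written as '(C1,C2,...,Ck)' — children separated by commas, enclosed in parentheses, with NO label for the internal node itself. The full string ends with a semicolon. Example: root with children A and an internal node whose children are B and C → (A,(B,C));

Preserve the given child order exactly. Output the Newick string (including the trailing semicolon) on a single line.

Answer: (T,(H,S,L),Q,((B,(J,N),A,W),F,E));

Derivation:
internal I4 with children ['T', 'I2', 'Q', 'I3']
  leaf 'T' → 'T'
  internal I2 with children ['H', 'S', 'L']
    leaf 'H' → 'H'
    leaf 'S' → 'S'
    leaf 'L' → 'L'
  → '(H,S,L)'
  leaf 'Q' → 'Q'
  internal I3 with children ['I1', 'F', 'E']
    internal I1 with children ['B', 'I0', 'A', 'W']
      leaf 'B' → 'B'
      internal I0 with children ['J', 'N']
        leaf 'J' → 'J'
        leaf 'N' → 'N'
      → '(J,N)'
      leaf 'A' → 'A'
      leaf 'W' → 'W'
    → '(B,(J,N),A,W)'
    leaf 'F' → 'F'
    leaf 'E' → 'E'
  → '((B,(J,N),A,W),F,E)'
→ '(T,(H,S,L),Q,((B,(J,N),A,W),F,E))'
Final: (T,(H,S,L),Q,((B,(J,N),A,W),F,E));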